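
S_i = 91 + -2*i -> [91, 89, 87, 85, 83]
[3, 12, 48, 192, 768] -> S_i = 3*4^i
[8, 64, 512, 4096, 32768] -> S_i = 8*8^i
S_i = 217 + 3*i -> [217, 220, 223, 226, 229]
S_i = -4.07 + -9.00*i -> [-4.07, -13.07, -22.07, -31.07, -40.07]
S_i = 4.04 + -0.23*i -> [4.04, 3.81, 3.58, 3.35, 3.12]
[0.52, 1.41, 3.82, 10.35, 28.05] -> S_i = 0.52*2.71^i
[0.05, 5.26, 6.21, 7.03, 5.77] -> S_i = Random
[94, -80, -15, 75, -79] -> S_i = Random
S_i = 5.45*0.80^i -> [5.45, 4.36, 3.49, 2.79, 2.23]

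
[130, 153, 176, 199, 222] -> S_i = 130 + 23*i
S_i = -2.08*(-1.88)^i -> [-2.08, 3.91, -7.35, 13.82, -25.98]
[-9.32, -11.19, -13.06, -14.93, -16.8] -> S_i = -9.32 + -1.87*i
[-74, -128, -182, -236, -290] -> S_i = -74 + -54*i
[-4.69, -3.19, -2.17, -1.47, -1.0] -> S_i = -4.69*0.68^i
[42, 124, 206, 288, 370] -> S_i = 42 + 82*i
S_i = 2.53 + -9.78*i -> [2.53, -7.25, -17.03, -26.81, -36.59]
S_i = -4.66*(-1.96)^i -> [-4.66, 9.13, -17.9, 35.09, -68.77]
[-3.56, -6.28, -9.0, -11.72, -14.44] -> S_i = -3.56 + -2.72*i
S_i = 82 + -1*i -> [82, 81, 80, 79, 78]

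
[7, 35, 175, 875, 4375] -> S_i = 7*5^i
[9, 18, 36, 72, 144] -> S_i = 9*2^i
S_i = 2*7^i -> [2, 14, 98, 686, 4802]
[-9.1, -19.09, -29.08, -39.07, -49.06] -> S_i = -9.10 + -9.99*i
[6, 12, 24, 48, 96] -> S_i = 6*2^i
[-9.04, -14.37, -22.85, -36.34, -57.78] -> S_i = -9.04*1.59^i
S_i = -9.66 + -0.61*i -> [-9.66, -10.27, -10.88, -11.49, -12.1]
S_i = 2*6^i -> [2, 12, 72, 432, 2592]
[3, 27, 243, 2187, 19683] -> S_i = 3*9^i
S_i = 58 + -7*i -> [58, 51, 44, 37, 30]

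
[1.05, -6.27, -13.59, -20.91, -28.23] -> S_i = 1.05 + -7.32*i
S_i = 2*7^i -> [2, 14, 98, 686, 4802]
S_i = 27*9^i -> [27, 243, 2187, 19683, 177147]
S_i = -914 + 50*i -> [-914, -864, -814, -764, -714]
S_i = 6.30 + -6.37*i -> [6.3, -0.07, -6.44, -12.81, -19.18]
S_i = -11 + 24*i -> [-11, 13, 37, 61, 85]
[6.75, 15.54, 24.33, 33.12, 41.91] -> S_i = 6.75 + 8.79*i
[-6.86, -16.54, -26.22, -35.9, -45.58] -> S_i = -6.86 + -9.68*i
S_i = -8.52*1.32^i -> [-8.52, -11.25, -14.85, -19.6, -25.87]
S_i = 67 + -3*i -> [67, 64, 61, 58, 55]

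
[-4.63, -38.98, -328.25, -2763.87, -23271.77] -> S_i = -4.63*8.42^i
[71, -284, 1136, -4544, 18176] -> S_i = 71*-4^i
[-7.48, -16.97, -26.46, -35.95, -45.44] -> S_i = -7.48 + -9.49*i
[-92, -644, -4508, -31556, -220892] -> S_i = -92*7^i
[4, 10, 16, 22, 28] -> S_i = 4 + 6*i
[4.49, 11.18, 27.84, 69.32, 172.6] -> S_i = 4.49*2.49^i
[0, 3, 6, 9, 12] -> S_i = 0 + 3*i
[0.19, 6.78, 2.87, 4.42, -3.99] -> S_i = Random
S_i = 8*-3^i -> [8, -24, 72, -216, 648]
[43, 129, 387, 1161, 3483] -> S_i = 43*3^i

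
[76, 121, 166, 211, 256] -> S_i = 76 + 45*i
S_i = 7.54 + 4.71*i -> [7.54, 12.25, 16.96, 21.67, 26.38]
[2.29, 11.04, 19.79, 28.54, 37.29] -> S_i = 2.29 + 8.75*i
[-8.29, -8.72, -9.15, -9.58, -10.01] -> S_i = -8.29 + -0.43*i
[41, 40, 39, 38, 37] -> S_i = 41 + -1*i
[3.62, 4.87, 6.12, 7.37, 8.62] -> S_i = 3.62 + 1.25*i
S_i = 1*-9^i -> [1, -9, 81, -729, 6561]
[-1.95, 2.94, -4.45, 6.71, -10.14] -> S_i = -1.95*(-1.51)^i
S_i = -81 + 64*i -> [-81, -17, 47, 111, 175]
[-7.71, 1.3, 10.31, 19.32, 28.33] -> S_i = -7.71 + 9.01*i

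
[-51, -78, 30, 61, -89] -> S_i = Random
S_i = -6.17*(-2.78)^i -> [-6.17, 17.15, -47.68, 132.56, -368.52]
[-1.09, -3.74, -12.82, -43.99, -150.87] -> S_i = -1.09*3.43^i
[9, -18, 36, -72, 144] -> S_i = 9*-2^i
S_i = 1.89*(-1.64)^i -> [1.89, -3.1, 5.08, -8.34, 13.67]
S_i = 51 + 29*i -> [51, 80, 109, 138, 167]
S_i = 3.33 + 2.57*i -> [3.33, 5.9, 8.47, 11.04, 13.61]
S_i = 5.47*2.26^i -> [5.47, 12.36, 27.94, 63.14, 142.7]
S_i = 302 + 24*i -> [302, 326, 350, 374, 398]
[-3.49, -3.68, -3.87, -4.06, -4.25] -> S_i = -3.49 + -0.19*i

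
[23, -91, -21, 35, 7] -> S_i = Random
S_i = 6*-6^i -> [6, -36, 216, -1296, 7776]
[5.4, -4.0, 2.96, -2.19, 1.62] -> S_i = 5.40*(-0.74)^i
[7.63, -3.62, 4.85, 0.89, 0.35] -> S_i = Random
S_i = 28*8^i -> [28, 224, 1792, 14336, 114688]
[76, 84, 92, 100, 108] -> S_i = 76 + 8*i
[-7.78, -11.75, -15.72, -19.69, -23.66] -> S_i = -7.78 + -3.97*i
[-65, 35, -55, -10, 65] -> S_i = Random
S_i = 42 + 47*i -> [42, 89, 136, 183, 230]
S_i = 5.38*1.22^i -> [5.38, 6.56, 8.01, 9.77, 11.92]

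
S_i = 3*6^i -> [3, 18, 108, 648, 3888]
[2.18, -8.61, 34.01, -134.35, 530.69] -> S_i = 2.18*(-3.95)^i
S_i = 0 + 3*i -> [0, 3, 6, 9, 12]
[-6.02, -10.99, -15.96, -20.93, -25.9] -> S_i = -6.02 + -4.97*i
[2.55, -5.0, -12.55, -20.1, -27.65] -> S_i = 2.55 + -7.55*i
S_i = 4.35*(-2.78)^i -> [4.35, -12.09, 33.62, -93.46, 259.82]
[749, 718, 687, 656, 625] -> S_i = 749 + -31*i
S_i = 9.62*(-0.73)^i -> [9.62, -7.02, 5.13, -3.74, 2.73]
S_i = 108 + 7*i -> [108, 115, 122, 129, 136]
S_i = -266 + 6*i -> [-266, -260, -254, -248, -242]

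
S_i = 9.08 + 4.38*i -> [9.08, 13.46, 17.84, 22.22, 26.6]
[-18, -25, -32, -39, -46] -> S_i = -18 + -7*i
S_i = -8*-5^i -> [-8, 40, -200, 1000, -5000]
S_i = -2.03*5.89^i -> [-2.03, -11.96, -70.42, -414.8, -2443.19]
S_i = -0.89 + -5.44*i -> [-0.89, -6.33, -11.77, -17.21, -22.65]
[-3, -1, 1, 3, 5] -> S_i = -3 + 2*i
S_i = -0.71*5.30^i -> [-0.71, -3.76, -19.94, -105.7, -560.22]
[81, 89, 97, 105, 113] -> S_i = 81 + 8*i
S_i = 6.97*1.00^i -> [6.97, 6.97, 6.97, 6.97, 6.97]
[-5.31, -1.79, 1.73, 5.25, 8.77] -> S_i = -5.31 + 3.52*i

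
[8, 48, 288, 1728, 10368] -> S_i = 8*6^i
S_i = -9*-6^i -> [-9, 54, -324, 1944, -11664]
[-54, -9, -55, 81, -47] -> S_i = Random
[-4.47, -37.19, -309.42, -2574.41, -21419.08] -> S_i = -4.47*8.32^i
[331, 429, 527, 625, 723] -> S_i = 331 + 98*i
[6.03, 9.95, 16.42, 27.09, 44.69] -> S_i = 6.03*1.65^i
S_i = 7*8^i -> [7, 56, 448, 3584, 28672]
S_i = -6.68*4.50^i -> [-6.68, -30.06, -135.27, -608.71, -2739.22]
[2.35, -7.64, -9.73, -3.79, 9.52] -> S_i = Random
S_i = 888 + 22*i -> [888, 910, 932, 954, 976]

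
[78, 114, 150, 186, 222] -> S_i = 78 + 36*i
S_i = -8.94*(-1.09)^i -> [-8.94, 9.74, -10.62, 11.58, -12.62]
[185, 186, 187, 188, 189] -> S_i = 185 + 1*i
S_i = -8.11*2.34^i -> [-8.11, -18.98, -44.41, -103.91, -243.16]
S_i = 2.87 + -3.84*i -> [2.87, -0.97, -4.81, -8.65, -12.49]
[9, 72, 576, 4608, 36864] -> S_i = 9*8^i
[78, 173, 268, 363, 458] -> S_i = 78 + 95*i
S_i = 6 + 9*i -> [6, 15, 24, 33, 42]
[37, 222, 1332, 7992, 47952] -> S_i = 37*6^i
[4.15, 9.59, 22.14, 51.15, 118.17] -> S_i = 4.15*2.31^i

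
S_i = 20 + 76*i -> [20, 96, 172, 248, 324]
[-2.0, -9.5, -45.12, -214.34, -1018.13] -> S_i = -2.00*4.75^i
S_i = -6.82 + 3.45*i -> [-6.82, -3.37, 0.08, 3.53, 6.98]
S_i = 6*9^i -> [6, 54, 486, 4374, 39366]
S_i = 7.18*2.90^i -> [7.18, 20.82, 60.38, 175.11, 507.83]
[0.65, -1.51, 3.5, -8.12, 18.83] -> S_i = 0.65*(-2.32)^i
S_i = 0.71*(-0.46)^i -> [0.71, -0.33, 0.15, -0.07, 0.03]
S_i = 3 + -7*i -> [3, -4, -11, -18, -25]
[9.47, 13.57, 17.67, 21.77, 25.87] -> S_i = 9.47 + 4.10*i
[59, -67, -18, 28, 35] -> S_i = Random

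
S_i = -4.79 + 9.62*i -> [-4.79, 4.83, 14.45, 24.07, 33.69]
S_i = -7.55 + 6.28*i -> [-7.55, -1.27, 5.01, 11.29, 17.57]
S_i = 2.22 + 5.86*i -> [2.22, 8.08, 13.94, 19.8, 25.66]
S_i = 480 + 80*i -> [480, 560, 640, 720, 800]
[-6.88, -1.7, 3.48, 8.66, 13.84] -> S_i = -6.88 + 5.18*i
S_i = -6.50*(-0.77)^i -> [-6.5, 5.0, -3.85, 2.97, -2.28]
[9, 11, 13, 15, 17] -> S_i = 9 + 2*i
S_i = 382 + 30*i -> [382, 412, 442, 472, 502]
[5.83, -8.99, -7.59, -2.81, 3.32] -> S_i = Random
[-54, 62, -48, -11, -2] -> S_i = Random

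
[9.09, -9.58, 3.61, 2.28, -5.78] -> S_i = Random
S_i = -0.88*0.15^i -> [-0.88, -0.13, -0.02, -0.0, -0.0]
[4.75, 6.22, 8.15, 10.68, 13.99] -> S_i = 4.75*1.31^i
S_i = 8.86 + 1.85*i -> [8.86, 10.71, 12.56, 14.41, 16.26]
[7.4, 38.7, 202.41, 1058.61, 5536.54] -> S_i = 7.40*5.23^i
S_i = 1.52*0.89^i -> [1.52, 1.35, 1.2, 1.07, 0.95]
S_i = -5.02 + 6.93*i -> [-5.02, 1.91, 8.84, 15.77, 22.7]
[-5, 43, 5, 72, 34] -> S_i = Random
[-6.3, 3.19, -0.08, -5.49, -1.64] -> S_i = Random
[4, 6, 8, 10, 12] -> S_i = 4 + 2*i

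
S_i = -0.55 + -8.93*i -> [-0.55, -9.48, -18.41, -27.34, -36.27]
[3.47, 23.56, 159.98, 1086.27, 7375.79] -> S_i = 3.47*6.79^i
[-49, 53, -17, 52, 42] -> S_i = Random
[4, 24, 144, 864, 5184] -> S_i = 4*6^i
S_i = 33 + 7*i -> [33, 40, 47, 54, 61]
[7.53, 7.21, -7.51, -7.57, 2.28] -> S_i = Random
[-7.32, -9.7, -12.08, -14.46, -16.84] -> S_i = -7.32 + -2.38*i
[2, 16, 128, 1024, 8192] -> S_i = 2*8^i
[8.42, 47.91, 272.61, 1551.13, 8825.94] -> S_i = 8.42*5.69^i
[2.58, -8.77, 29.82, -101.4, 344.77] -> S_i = 2.58*(-3.40)^i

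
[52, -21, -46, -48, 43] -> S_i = Random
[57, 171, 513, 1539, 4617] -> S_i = 57*3^i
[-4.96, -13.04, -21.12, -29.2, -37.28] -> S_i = -4.96 + -8.08*i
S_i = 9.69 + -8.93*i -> [9.69, 0.76, -8.17, -17.1, -26.03]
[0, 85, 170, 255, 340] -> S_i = 0 + 85*i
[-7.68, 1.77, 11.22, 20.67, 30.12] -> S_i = -7.68 + 9.45*i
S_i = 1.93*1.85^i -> [1.93, 3.57, 6.61, 12.22, 22.61]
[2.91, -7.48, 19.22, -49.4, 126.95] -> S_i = 2.91*(-2.57)^i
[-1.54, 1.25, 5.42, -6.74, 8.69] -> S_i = Random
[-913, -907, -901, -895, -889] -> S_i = -913 + 6*i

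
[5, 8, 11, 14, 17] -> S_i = 5 + 3*i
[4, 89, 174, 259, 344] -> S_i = 4 + 85*i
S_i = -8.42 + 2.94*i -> [-8.42, -5.48, -2.54, 0.4, 3.34]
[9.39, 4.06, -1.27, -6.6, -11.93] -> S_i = 9.39 + -5.33*i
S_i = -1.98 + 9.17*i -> [-1.98, 7.19, 16.36, 25.53, 34.7]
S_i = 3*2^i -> [3, 6, 12, 24, 48]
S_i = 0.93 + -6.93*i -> [0.93, -6.0, -12.93, -19.86, -26.79]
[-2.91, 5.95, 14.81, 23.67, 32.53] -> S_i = -2.91 + 8.86*i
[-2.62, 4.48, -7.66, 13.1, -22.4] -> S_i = -2.62*(-1.71)^i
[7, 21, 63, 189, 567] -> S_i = 7*3^i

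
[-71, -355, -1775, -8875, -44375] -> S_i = -71*5^i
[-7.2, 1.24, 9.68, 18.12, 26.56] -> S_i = -7.20 + 8.44*i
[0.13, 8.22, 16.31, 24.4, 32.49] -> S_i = 0.13 + 8.09*i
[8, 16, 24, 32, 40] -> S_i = 8 + 8*i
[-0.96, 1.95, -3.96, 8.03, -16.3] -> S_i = -0.96*(-2.03)^i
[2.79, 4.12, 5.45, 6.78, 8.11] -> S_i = 2.79 + 1.33*i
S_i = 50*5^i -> [50, 250, 1250, 6250, 31250]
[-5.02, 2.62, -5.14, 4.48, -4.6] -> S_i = Random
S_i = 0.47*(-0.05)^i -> [0.47, -0.02, 0.0, -0.0, 0.0]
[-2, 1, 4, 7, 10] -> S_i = -2 + 3*i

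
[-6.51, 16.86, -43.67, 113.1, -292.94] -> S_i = -6.51*(-2.59)^i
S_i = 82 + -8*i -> [82, 74, 66, 58, 50]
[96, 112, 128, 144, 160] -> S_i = 96 + 16*i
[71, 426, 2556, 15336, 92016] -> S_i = 71*6^i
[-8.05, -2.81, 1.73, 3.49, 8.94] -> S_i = Random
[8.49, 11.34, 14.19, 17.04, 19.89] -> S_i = 8.49 + 2.85*i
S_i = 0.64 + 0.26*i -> [0.64, 0.9, 1.16, 1.42, 1.68]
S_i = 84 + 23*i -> [84, 107, 130, 153, 176]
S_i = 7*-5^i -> [7, -35, 175, -875, 4375]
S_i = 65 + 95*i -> [65, 160, 255, 350, 445]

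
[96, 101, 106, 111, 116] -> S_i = 96 + 5*i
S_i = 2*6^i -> [2, 12, 72, 432, 2592]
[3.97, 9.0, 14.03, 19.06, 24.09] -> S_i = 3.97 + 5.03*i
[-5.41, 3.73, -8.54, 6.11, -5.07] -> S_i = Random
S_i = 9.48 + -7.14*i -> [9.48, 2.34, -4.8, -11.94, -19.08]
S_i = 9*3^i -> [9, 27, 81, 243, 729]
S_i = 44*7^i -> [44, 308, 2156, 15092, 105644]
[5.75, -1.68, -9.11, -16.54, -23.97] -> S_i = 5.75 + -7.43*i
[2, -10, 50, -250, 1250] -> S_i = 2*-5^i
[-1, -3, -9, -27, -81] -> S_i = -1*3^i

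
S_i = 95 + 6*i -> [95, 101, 107, 113, 119]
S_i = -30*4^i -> [-30, -120, -480, -1920, -7680]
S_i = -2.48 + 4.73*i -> [-2.48, 2.25, 6.98, 11.71, 16.44]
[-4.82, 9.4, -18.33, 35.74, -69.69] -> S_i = -4.82*(-1.95)^i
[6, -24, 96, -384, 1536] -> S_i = 6*-4^i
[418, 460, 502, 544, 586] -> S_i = 418 + 42*i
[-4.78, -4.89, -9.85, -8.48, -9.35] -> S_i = Random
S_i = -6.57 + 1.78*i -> [-6.57, -4.79, -3.01, -1.23, 0.55]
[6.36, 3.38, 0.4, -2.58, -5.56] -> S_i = 6.36 + -2.98*i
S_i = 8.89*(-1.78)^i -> [8.89, -15.82, 28.17, -50.14, 89.24]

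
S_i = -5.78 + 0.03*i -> [-5.78, -5.75, -5.72, -5.69, -5.66]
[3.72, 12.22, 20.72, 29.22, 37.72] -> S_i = 3.72 + 8.50*i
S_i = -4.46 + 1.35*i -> [-4.46, -3.11, -1.76, -0.41, 0.94]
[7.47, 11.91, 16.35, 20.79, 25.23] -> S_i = 7.47 + 4.44*i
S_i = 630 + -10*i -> [630, 620, 610, 600, 590]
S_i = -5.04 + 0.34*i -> [-5.04, -4.7, -4.36, -4.02, -3.68]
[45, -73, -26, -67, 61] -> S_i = Random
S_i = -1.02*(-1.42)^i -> [-1.02, 1.45, -2.06, 2.92, -4.15]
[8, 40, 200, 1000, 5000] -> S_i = 8*5^i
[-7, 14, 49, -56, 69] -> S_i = Random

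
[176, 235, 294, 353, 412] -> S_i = 176 + 59*i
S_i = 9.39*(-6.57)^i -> [9.39, -61.69, 405.32, -2662.94, 17495.53]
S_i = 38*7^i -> [38, 266, 1862, 13034, 91238]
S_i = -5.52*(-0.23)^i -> [-5.52, 1.27, -0.29, 0.07, -0.02]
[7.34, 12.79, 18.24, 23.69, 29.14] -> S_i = 7.34 + 5.45*i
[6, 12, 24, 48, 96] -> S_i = 6*2^i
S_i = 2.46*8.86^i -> [2.46, 21.8, 193.11, 1710.95, 15158.98]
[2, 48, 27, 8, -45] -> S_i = Random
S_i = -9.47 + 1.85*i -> [-9.47, -7.62, -5.77, -3.92, -2.07]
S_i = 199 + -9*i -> [199, 190, 181, 172, 163]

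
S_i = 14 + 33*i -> [14, 47, 80, 113, 146]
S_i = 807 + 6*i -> [807, 813, 819, 825, 831]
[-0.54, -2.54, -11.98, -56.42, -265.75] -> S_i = -0.54*4.71^i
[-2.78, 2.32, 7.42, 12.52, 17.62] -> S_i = -2.78 + 5.10*i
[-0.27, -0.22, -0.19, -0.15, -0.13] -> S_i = -0.27*0.83^i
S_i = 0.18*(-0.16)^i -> [0.18, -0.03, 0.0, -0.0, 0.0]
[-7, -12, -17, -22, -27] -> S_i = -7 + -5*i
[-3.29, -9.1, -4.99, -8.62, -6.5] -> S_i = Random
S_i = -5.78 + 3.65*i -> [-5.78, -2.13, 1.52, 5.17, 8.82]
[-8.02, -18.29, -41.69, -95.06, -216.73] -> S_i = -8.02*2.28^i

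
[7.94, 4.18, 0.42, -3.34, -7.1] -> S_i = 7.94 + -3.76*i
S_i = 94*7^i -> [94, 658, 4606, 32242, 225694]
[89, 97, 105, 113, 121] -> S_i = 89 + 8*i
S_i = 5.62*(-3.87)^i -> [5.62, -21.75, 84.17, -325.74, 1260.61]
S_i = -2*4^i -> [-2, -8, -32, -128, -512]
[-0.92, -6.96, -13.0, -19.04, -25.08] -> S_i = -0.92 + -6.04*i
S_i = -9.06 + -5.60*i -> [-9.06, -14.66, -20.26, -25.86, -31.46]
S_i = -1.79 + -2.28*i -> [-1.79, -4.07, -6.35, -8.63, -10.91]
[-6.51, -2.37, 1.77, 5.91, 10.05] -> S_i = -6.51 + 4.14*i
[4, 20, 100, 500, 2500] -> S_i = 4*5^i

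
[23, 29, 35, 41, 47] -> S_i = 23 + 6*i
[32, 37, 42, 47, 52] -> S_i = 32 + 5*i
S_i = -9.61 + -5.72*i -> [-9.61, -15.33, -21.05, -26.77, -32.49]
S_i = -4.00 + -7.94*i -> [-4.0, -11.94, -19.88, -27.82, -35.76]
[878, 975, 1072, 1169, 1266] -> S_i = 878 + 97*i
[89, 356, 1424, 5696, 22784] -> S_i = 89*4^i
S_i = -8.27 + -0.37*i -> [-8.27, -8.64, -9.01, -9.38, -9.75]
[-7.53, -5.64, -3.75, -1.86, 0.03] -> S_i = -7.53 + 1.89*i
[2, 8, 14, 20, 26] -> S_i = 2 + 6*i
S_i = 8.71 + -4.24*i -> [8.71, 4.47, 0.23, -4.01, -8.25]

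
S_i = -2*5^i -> [-2, -10, -50, -250, -1250]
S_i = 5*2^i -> [5, 10, 20, 40, 80]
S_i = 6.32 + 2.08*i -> [6.32, 8.4, 10.48, 12.56, 14.64]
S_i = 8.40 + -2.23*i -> [8.4, 6.17, 3.94, 1.71, -0.52]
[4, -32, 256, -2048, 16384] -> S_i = 4*-8^i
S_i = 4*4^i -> [4, 16, 64, 256, 1024]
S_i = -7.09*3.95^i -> [-7.09, -28.01, -110.62, -436.96, -1725.98]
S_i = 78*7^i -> [78, 546, 3822, 26754, 187278]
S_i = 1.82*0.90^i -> [1.82, 1.64, 1.47, 1.33, 1.19]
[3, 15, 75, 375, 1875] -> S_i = 3*5^i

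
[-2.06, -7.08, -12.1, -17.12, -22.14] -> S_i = -2.06 + -5.02*i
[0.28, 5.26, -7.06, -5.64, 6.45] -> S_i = Random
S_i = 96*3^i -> [96, 288, 864, 2592, 7776]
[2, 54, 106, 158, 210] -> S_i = 2 + 52*i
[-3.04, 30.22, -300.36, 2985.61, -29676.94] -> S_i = -3.04*(-9.94)^i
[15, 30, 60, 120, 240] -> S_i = 15*2^i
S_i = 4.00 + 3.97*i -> [4.0, 7.97, 11.94, 15.91, 19.88]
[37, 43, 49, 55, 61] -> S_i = 37 + 6*i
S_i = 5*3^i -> [5, 15, 45, 135, 405]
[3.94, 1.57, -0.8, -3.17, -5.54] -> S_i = 3.94 + -2.37*i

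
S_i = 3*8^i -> [3, 24, 192, 1536, 12288]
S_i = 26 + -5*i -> [26, 21, 16, 11, 6]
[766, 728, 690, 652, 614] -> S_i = 766 + -38*i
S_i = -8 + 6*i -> [-8, -2, 4, 10, 16]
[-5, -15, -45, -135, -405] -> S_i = -5*3^i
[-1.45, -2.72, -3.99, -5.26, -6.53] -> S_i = -1.45 + -1.27*i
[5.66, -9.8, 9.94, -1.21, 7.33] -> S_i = Random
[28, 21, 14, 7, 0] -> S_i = 28 + -7*i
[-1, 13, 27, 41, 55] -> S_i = -1 + 14*i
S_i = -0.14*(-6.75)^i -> [-0.14, 0.94, -6.38, 43.06, -290.63]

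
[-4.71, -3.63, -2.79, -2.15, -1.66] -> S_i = -4.71*0.77^i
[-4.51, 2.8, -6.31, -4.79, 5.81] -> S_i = Random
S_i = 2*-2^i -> [2, -4, 8, -16, 32]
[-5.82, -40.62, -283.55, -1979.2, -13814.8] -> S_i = -5.82*6.98^i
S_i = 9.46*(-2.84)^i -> [9.46, -26.87, 76.3, -216.69, 615.41]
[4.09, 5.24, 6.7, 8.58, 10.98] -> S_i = 4.09*1.28^i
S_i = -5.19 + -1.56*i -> [-5.19, -6.75, -8.31, -9.87, -11.43]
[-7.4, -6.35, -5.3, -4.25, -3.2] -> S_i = -7.40 + 1.05*i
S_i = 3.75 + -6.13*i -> [3.75, -2.38, -8.51, -14.64, -20.77]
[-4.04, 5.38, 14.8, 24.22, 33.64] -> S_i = -4.04 + 9.42*i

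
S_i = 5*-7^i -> [5, -35, 245, -1715, 12005]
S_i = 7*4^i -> [7, 28, 112, 448, 1792]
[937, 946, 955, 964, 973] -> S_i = 937 + 9*i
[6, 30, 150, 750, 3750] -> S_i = 6*5^i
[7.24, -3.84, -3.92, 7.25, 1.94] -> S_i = Random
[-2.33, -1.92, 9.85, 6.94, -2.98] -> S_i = Random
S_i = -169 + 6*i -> [-169, -163, -157, -151, -145]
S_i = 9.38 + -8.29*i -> [9.38, 1.09, -7.2, -15.49, -23.78]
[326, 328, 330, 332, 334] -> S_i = 326 + 2*i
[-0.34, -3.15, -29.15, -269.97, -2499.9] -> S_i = -0.34*9.26^i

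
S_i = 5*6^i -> [5, 30, 180, 1080, 6480]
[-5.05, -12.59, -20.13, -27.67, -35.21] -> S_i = -5.05 + -7.54*i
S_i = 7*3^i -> [7, 21, 63, 189, 567]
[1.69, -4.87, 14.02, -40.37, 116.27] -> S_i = 1.69*(-2.88)^i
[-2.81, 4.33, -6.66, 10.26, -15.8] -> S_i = -2.81*(-1.54)^i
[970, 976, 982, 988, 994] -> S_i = 970 + 6*i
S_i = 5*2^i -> [5, 10, 20, 40, 80]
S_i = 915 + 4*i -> [915, 919, 923, 927, 931]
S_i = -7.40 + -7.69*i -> [-7.4, -15.09, -22.78, -30.47, -38.16]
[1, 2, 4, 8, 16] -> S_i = 1*2^i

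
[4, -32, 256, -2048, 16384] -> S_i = 4*-8^i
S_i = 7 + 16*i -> [7, 23, 39, 55, 71]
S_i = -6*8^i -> [-6, -48, -384, -3072, -24576]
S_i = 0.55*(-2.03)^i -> [0.55, -1.12, 2.27, -4.6, 9.34]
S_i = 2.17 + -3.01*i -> [2.17, -0.84, -3.85, -6.86, -9.87]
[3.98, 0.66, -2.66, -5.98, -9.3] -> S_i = 3.98 + -3.32*i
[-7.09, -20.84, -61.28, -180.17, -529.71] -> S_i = -7.09*2.94^i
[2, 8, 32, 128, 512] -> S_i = 2*4^i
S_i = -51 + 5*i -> [-51, -46, -41, -36, -31]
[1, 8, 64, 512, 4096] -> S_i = 1*8^i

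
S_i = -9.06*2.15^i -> [-9.06, -19.48, -41.88, -90.04, -193.59]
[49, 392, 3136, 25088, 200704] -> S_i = 49*8^i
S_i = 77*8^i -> [77, 616, 4928, 39424, 315392]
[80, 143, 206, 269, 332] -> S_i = 80 + 63*i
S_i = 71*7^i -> [71, 497, 3479, 24353, 170471]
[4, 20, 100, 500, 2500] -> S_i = 4*5^i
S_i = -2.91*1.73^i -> [-2.91, -5.03, -8.71, -15.07, -26.07]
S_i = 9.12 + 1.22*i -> [9.12, 10.34, 11.56, 12.78, 14.0]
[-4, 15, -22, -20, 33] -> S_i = Random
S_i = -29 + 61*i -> [-29, 32, 93, 154, 215]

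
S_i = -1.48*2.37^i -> [-1.48, -3.51, -8.31, -19.7, -46.69]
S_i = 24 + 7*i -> [24, 31, 38, 45, 52]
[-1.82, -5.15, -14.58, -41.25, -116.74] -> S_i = -1.82*2.83^i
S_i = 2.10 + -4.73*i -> [2.1, -2.63, -7.36, -12.09, -16.82]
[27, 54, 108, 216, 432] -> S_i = 27*2^i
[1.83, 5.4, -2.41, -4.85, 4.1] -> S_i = Random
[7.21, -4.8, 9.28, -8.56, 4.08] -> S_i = Random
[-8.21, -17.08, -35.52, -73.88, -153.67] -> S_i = -8.21*2.08^i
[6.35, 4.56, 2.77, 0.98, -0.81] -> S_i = 6.35 + -1.79*i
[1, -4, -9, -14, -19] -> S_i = 1 + -5*i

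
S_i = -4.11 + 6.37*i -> [-4.11, 2.26, 8.63, 15.0, 21.37]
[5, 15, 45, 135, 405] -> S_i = 5*3^i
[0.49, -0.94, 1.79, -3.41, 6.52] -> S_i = 0.49*(-1.91)^i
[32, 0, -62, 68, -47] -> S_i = Random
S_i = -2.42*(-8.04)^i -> [-2.42, 19.46, -156.43, 1257.72, -10112.06]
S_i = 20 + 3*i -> [20, 23, 26, 29, 32]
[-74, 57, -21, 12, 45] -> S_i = Random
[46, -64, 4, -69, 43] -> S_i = Random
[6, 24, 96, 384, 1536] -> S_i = 6*4^i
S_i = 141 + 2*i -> [141, 143, 145, 147, 149]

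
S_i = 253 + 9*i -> [253, 262, 271, 280, 289]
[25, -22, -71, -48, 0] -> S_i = Random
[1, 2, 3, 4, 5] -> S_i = 1 + 1*i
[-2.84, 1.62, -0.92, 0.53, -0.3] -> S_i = -2.84*(-0.57)^i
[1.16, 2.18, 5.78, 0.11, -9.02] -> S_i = Random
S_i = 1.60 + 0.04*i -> [1.6, 1.64, 1.68, 1.72, 1.76]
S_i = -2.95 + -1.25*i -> [-2.95, -4.2, -5.45, -6.7, -7.95]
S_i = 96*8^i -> [96, 768, 6144, 49152, 393216]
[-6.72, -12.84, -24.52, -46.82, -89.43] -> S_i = -6.72*1.91^i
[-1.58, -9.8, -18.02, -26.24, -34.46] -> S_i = -1.58 + -8.22*i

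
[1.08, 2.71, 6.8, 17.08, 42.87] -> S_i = 1.08*2.51^i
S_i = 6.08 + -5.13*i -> [6.08, 0.95, -4.18, -9.31, -14.44]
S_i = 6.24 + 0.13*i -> [6.24, 6.37, 6.5, 6.63, 6.76]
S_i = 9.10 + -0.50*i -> [9.1, 8.6, 8.1, 7.6, 7.1]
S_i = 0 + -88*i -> [0, -88, -176, -264, -352]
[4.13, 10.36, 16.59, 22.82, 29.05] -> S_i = 4.13 + 6.23*i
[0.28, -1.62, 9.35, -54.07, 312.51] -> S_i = 0.28*(-5.78)^i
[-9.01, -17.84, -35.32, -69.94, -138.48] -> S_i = -9.01*1.98^i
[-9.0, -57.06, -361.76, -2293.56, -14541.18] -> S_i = -9.00*6.34^i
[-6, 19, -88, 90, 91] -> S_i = Random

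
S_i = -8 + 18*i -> [-8, 10, 28, 46, 64]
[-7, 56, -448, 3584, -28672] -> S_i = -7*-8^i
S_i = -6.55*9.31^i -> [-6.55, -60.98, -567.73, -5285.55, -49208.49]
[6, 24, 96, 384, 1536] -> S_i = 6*4^i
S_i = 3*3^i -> [3, 9, 27, 81, 243]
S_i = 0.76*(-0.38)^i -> [0.76, -0.29, 0.11, -0.04, 0.02]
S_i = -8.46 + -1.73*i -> [-8.46, -10.19, -11.92, -13.65, -15.38]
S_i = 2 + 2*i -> [2, 4, 6, 8, 10]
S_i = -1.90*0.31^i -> [-1.9, -0.59, -0.18, -0.06, -0.02]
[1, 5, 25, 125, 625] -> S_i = 1*5^i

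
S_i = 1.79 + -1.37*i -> [1.79, 0.42, -0.95, -2.32, -3.69]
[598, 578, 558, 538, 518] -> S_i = 598 + -20*i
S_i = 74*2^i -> [74, 148, 296, 592, 1184]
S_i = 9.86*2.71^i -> [9.86, 26.72, 72.41, 196.24, 531.81]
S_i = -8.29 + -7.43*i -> [-8.29, -15.72, -23.15, -30.58, -38.01]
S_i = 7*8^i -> [7, 56, 448, 3584, 28672]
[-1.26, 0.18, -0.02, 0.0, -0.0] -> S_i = -1.26*(-0.14)^i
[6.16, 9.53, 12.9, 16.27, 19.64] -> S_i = 6.16 + 3.37*i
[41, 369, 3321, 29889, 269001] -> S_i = 41*9^i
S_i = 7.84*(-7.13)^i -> [7.84, -55.9, 398.56, -2841.74, 20261.62]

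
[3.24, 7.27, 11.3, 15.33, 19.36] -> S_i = 3.24 + 4.03*i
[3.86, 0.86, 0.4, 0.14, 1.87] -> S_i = Random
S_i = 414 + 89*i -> [414, 503, 592, 681, 770]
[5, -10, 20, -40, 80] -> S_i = 5*-2^i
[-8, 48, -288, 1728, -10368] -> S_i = -8*-6^i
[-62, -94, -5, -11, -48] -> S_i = Random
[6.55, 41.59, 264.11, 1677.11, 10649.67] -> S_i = 6.55*6.35^i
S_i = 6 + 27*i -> [6, 33, 60, 87, 114]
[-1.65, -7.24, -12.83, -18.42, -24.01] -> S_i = -1.65 + -5.59*i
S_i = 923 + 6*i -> [923, 929, 935, 941, 947]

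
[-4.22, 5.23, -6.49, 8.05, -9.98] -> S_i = -4.22*(-1.24)^i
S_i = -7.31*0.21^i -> [-7.31, -1.54, -0.32, -0.07, -0.01]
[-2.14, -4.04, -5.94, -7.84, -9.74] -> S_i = -2.14 + -1.90*i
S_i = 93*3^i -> [93, 279, 837, 2511, 7533]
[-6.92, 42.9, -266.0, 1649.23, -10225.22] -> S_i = -6.92*(-6.20)^i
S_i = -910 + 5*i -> [-910, -905, -900, -895, -890]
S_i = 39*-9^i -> [39, -351, 3159, -28431, 255879]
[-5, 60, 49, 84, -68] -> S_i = Random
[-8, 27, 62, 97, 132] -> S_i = -8 + 35*i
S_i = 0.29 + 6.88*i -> [0.29, 7.17, 14.05, 20.93, 27.81]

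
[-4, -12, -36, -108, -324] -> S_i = -4*3^i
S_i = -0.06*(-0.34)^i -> [-0.06, 0.02, -0.01, 0.0, -0.0]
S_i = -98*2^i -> [-98, -196, -392, -784, -1568]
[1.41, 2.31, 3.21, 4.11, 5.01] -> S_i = 1.41 + 0.90*i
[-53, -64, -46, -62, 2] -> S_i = Random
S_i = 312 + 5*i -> [312, 317, 322, 327, 332]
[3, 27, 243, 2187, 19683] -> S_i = 3*9^i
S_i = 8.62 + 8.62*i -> [8.62, 17.24, 25.86, 34.48, 43.1]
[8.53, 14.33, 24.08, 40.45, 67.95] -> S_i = 8.53*1.68^i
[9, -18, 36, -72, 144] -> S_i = 9*-2^i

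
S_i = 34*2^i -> [34, 68, 136, 272, 544]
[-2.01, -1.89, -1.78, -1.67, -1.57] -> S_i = -2.01*0.94^i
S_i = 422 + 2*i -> [422, 424, 426, 428, 430]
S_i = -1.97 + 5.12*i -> [-1.97, 3.15, 8.27, 13.39, 18.51]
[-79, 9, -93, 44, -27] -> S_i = Random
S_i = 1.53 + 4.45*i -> [1.53, 5.98, 10.43, 14.88, 19.33]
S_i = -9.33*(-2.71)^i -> [-9.33, 25.28, -68.52, 185.69, -503.22]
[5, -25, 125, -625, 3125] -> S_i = 5*-5^i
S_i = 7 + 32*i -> [7, 39, 71, 103, 135]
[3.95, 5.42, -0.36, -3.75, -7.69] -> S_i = Random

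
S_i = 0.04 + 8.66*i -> [0.04, 8.7, 17.36, 26.02, 34.68]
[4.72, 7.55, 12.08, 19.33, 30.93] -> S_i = 4.72*1.60^i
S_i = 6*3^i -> [6, 18, 54, 162, 486]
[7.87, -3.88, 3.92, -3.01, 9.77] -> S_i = Random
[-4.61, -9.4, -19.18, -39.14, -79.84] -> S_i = -4.61*2.04^i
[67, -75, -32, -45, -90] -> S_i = Random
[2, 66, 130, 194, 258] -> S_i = 2 + 64*i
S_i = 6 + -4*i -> [6, 2, -2, -6, -10]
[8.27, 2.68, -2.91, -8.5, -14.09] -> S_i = 8.27 + -5.59*i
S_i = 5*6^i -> [5, 30, 180, 1080, 6480]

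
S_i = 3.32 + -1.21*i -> [3.32, 2.11, 0.9, -0.31, -1.52]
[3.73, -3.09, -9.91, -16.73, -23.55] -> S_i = 3.73 + -6.82*i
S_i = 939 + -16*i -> [939, 923, 907, 891, 875]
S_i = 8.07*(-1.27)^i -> [8.07, -10.25, 13.02, -16.53, 20.99]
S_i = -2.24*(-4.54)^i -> [-2.24, 10.17, -46.17, 209.61, -951.64]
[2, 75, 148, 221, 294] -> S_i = 2 + 73*i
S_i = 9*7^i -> [9, 63, 441, 3087, 21609]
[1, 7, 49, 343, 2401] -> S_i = 1*7^i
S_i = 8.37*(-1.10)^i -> [8.37, -9.21, 10.13, -11.14, 12.25]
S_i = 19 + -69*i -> [19, -50, -119, -188, -257]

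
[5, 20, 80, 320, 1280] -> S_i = 5*4^i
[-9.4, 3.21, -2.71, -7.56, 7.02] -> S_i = Random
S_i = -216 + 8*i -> [-216, -208, -200, -192, -184]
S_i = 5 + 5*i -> [5, 10, 15, 20, 25]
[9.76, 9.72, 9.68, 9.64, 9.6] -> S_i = 9.76 + -0.04*i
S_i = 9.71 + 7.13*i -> [9.71, 16.84, 23.97, 31.1, 38.23]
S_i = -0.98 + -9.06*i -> [-0.98, -10.04, -19.1, -28.16, -37.22]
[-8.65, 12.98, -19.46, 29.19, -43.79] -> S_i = -8.65*(-1.50)^i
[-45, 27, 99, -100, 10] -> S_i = Random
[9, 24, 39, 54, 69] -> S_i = 9 + 15*i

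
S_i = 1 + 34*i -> [1, 35, 69, 103, 137]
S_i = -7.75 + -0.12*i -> [-7.75, -7.87, -7.99, -8.11, -8.23]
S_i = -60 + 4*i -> [-60, -56, -52, -48, -44]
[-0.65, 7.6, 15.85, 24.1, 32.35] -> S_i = -0.65 + 8.25*i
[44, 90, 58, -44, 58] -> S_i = Random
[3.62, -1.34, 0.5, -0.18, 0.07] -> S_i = 3.62*(-0.37)^i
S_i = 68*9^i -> [68, 612, 5508, 49572, 446148]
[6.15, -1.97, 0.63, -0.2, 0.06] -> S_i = 6.15*(-0.32)^i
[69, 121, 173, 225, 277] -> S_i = 69 + 52*i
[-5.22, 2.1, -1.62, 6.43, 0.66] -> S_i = Random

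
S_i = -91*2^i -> [-91, -182, -364, -728, -1456]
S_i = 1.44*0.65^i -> [1.44, 0.94, 0.61, 0.4, 0.26]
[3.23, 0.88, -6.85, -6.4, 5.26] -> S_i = Random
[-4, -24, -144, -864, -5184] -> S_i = -4*6^i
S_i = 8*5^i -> [8, 40, 200, 1000, 5000]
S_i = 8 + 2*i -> [8, 10, 12, 14, 16]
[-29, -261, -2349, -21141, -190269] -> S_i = -29*9^i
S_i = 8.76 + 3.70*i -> [8.76, 12.46, 16.16, 19.86, 23.56]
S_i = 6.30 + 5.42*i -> [6.3, 11.72, 17.14, 22.56, 27.98]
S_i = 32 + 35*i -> [32, 67, 102, 137, 172]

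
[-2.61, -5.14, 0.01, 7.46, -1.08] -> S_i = Random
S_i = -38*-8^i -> [-38, 304, -2432, 19456, -155648]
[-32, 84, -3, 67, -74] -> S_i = Random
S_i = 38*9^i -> [38, 342, 3078, 27702, 249318]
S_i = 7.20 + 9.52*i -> [7.2, 16.72, 26.24, 35.76, 45.28]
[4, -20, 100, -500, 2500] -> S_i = 4*-5^i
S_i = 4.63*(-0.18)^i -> [4.63, -0.83, 0.15, -0.03, 0.0]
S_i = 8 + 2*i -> [8, 10, 12, 14, 16]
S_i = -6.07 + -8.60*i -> [-6.07, -14.67, -23.27, -31.87, -40.47]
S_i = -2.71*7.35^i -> [-2.71, -19.92, -146.4, -1076.05, -7908.95]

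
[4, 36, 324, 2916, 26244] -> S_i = 4*9^i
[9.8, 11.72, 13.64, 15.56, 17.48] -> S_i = 9.80 + 1.92*i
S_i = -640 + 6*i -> [-640, -634, -628, -622, -616]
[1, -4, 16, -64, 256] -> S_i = 1*-4^i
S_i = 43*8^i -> [43, 344, 2752, 22016, 176128]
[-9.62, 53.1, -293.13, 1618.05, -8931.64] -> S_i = -9.62*(-5.52)^i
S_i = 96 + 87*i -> [96, 183, 270, 357, 444]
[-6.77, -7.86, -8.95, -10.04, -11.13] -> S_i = -6.77 + -1.09*i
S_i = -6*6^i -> [-6, -36, -216, -1296, -7776]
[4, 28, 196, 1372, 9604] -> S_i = 4*7^i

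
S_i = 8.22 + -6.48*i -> [8.22, 1.74, -4.74, -11.22, -17.7]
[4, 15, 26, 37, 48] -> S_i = 4 + 11*i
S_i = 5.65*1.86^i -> [5.65, 10.51, 19.55, 36.36, 67.62]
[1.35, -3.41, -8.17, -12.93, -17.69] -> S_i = 1.35 + -4.76*i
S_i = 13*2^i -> [13, 26, 52, 104, 208]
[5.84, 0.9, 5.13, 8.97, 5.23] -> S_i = Random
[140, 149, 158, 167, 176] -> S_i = 140 + 9*i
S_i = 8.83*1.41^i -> [8.83, 12.45, 17.55, 24.75, 34.9]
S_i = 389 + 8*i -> [389, 397, 405, 413, 421]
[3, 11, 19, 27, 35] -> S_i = 3 + 8*i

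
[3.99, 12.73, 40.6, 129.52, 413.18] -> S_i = 3.99*3.19^i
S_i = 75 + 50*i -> [75, 125, 175, 225, 275]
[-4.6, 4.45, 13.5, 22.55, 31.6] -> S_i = -4.60 + 9.05*i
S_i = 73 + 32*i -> [73, 105, 137, 169, 201]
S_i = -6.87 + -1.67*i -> [-6.87, -8.54, -10.21, -11.88, -13.55]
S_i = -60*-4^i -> [-60, 240, -960, 3840, -15360]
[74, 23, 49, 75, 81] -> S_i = Random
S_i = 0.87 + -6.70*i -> [0.87, -5.83, -12.53, -19.23, -25.93]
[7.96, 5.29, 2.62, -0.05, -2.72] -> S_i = 7.96 + -2.67*i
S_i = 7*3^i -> [7, 21, 63, 189, 567]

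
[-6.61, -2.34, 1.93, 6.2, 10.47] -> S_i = -6.61 + 4.27*i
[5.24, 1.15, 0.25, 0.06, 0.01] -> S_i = 5.24*0.22^i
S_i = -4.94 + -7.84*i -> [-4.94, -12.78, -20.62, -28.46, -36.3]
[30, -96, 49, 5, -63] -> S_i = Random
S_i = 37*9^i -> [37, 333, 2997, 26973, 242757]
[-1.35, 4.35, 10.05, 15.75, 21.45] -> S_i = -1.35 + 5.70*i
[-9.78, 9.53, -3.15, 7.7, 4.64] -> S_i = Random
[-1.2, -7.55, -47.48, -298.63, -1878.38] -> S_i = -1.20*6.29^i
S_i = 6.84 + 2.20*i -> [6.84, 9.04, 11.24, 13.44, 15.64]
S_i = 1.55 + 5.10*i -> [1.55, 6.65, 11.75, 16.85, 21.95]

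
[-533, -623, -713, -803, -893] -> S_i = -533 + -90*i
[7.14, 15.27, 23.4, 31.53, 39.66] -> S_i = 7.14 + 8.13*i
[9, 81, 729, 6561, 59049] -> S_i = 9*9^i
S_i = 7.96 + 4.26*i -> [7.96, 12.22, 16.48, 20.74, 25.0]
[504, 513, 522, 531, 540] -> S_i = 504 + 9*i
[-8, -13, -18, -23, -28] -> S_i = -8 + -5*i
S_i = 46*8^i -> [46, 368, 2944, 23552, 188416]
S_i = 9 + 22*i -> [9, 31, 53, 75, 97]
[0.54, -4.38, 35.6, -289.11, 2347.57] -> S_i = 0.54*(-8.12)^i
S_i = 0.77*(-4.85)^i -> [0.77, -3.73, 18.11, -87.84, 426.05]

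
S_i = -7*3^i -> [-7, -21, -63, -189, -567]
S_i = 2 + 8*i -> [2, 10, 18, 26, 34]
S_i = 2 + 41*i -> [2, 43, 84, 125, 166]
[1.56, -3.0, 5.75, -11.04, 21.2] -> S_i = 1.56*(-1.92)^i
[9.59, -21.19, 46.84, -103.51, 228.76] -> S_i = 9.59*(-2.21)^i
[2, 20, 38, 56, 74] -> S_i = 2 + 18*i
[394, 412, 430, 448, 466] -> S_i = 394 + 18*i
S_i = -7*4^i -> [-7, -28, -112, -448, -1792]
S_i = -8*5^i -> [-8, -40, -200, -1000, -5000]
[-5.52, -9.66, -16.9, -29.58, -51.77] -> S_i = -5.52*1.75^i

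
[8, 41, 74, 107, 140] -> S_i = 8 + 33*i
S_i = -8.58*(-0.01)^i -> [-8.58, 0.09, -0.0, 0.0, -0.0]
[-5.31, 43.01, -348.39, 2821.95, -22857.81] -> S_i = -5.31*(-8.10)^i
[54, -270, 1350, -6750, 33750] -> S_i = 54*-5^i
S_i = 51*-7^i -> [51, -357, 2499, -17493, 122451]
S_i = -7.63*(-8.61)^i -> [-7.63, 65.69, -565.63, 4870.06, -41931.19]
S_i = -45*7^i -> [-45, -315, -2205, -15435, -108045]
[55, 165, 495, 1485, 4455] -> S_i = 55*3^i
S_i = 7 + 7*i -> [7, 14, 21, 28, 35]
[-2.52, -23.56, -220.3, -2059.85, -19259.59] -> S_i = -2.52*9.35^i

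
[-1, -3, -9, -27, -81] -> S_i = -1*3^i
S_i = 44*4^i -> [44, 176, 704, 2816, 11264]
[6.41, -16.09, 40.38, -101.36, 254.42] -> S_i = 6.41*(-2.51)^i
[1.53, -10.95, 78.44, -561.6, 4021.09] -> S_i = 1.53*(-7.16)^i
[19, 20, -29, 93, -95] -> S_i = Random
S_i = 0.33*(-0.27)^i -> [0.33, -0.09, 0.02, -0.01, 0.0]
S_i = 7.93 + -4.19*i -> [7.93, 3.74, -0.45, -4.64, -8.83]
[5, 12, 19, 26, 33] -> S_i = 5 + 7*i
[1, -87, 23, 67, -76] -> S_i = Random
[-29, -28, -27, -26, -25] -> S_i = -29 + 1*i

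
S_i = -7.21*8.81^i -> [-7.21, -63.52, -559.61, -4930.18, -43434.91]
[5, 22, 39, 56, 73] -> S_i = 5 + 17*i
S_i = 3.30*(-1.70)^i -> [3.3, -5.61, 9.54, -16.21, 27.56]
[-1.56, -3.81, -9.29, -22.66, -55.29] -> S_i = -1.56*2.44^i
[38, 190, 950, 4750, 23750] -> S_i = 38*5^i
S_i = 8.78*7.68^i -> [8.78, 67.43, 517.87, 3977.21, 30544.95]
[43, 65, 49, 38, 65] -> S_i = Random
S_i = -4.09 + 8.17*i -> [-4.09, 4.08, 12.25, 20.42, 28.59]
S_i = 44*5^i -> [44, 220, 1100, 5500, 27500]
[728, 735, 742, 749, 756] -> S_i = 728 + 7*i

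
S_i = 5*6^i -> [5, 30, 180, 1080, 6480]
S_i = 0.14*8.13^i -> [0.14, 1.14, 9.25, 75.23, 611.63]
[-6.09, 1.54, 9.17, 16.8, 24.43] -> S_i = -6.09 + 7.63*i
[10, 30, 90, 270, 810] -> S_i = 10*3^i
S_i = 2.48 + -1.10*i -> [2.48, 1.38, 0.28, -0.82, -1.92]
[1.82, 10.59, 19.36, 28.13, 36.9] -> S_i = 1.82 + 8.77*i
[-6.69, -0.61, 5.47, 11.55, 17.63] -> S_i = -6.69 + 6.08*i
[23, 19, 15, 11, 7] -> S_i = 23 + -4*i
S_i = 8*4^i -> [8, 32, 128, 512, 2048]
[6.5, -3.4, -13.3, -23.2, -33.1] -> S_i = 6.50 + -9.90*i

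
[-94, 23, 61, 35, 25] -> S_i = Random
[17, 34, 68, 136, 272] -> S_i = 17*2^i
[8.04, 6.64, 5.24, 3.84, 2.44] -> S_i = 8.04 + -1.40*i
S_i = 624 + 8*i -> [624, 632, 640, 648, 656]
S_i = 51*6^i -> [51, 306, 1836, 11016, 66096]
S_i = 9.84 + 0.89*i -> [9.84, 10.73, 11.62, 12.51, 13.4]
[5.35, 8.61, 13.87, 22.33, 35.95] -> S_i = 5.35*1.61^i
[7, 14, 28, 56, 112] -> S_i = 7*2^i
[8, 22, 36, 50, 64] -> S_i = 8 + 14*i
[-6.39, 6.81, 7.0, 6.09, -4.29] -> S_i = Random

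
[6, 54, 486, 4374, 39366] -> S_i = 6*9^i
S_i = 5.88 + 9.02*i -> [5.88, 14.9, 23.92, 32.94, 41.96]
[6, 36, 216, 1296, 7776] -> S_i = 6*6^i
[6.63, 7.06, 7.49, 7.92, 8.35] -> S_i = 6.63 + 0.43*i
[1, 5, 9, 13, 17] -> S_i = 1 + 4*i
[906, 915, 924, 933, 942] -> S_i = 906 + 9*i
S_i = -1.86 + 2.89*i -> [-1.86, 1.03, 3.92, 6.81, 9.7]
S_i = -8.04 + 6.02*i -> [-8.04, -2.02, 4.0, 10.02, 16.04]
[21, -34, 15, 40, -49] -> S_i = Random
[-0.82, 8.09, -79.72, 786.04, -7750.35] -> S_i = -0.82*(-9.86)^i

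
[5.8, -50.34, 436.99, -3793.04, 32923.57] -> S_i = 5.80*(-8.68)^i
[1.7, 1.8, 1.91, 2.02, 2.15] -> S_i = 1.70*1.06^i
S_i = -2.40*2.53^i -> [-2.4, -6.07, -15.36, -38.87, -98.33]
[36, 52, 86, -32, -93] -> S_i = Random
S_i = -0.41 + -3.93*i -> [-0.41, -4.34, -8.27, -12.2, -16.13]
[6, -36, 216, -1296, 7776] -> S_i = 6*-6^i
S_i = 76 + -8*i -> [76, 68, 60, 52, 44]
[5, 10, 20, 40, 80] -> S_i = 5*2^i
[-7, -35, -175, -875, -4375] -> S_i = -7*5^i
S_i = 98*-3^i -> [98, -294, 882, -2646, 7938]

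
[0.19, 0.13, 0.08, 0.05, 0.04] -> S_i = 0.19*0.66^i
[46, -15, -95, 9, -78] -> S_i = Random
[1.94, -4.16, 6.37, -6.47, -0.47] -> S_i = Random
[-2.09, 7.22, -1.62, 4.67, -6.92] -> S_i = Random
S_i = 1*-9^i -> [1, -9, 81, -729, 6561]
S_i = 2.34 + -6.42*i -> [2.34, -4.08, -10.5, -16.92, -23.34]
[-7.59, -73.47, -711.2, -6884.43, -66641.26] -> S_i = -7.59*9.68^i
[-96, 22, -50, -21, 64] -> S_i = Random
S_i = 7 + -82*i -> [7, -75, -157, -239, -321]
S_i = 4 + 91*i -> [4, 95, 186, 277, 368]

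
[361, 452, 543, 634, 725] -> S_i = 361 + 91*i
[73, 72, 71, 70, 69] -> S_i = 73 + -1*i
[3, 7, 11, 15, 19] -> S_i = 3 + 4*i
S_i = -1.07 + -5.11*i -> [-1.07, -6.18, -11.29, -16.4, -21.51]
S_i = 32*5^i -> [32, 160, 800, 4000, 20000]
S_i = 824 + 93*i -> [824, 917, 1010, 1103, 1196]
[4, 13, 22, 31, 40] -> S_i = 4 + 9*i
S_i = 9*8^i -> [9, 72, 576, 4608, 36864]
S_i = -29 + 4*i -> [-29, -25, -21, -17, -13]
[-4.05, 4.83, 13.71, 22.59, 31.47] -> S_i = -4.05 + 8.88*i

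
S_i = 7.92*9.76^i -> [7.92, 77.3, 754.44, 7363.34, 71866.16]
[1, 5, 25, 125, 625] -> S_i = 1*5^i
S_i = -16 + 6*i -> [-16, -10, -4, 2, 8]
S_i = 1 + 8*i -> [1, 9, 17, 25, 33]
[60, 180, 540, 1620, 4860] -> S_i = 60*3^i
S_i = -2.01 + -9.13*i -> [-2.01, -11.14, -20.27, -29.4, -38.53]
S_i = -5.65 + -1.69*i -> [-5.65, -7.34, -9.03, -10.72, -12.41]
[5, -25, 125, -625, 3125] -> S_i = 5*-5^i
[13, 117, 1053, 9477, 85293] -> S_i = 13*9^i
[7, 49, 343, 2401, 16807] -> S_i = 7*7^i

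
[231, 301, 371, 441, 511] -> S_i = 231 + 70*i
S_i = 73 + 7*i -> [73, 80, 87, 94, 101]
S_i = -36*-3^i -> [-36, 108, -324, 972, -2916]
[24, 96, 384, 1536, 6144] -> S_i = 24*4^i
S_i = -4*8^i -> [-4, -32, -256, -2048, -16384]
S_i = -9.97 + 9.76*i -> [-9.97, -0.21, 9.55, 19.31, 29.07]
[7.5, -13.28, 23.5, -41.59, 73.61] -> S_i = 7.50*(-1.77)^i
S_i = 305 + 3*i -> [305, 308, 311, 314, 317]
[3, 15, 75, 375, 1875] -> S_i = 3*5^i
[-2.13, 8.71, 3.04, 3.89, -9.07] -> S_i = Random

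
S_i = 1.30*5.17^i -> [1.3, 6.72, 34.75, 179.64, 928.76]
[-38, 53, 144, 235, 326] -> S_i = -38 + 91*i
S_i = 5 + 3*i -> [5, 8, 11, 14, 17]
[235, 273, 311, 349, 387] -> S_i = 235 + 38*i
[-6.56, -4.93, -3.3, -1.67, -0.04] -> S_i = -6.56 + 1.63*i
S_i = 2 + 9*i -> [2, 11, 20, 29, 38]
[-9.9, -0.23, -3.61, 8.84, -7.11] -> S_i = Random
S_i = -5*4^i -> [-5, -20, -80, -320, -1280]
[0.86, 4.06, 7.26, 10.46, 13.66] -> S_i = 0.86 + 3.20*i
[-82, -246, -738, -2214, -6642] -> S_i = -82*3^i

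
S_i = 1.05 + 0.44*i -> [1.05, 1.49, 1.93, 2.37, 2.81]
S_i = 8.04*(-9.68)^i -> [8.04, -77.83, 753.37, -7292.6, 70592.32]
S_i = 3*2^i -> [3, 6, 12, 24, 48]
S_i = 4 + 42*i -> [4, 46, 88, 130, 172]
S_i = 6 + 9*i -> [6, 15, 24, 33, 42]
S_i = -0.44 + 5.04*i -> [-0.44, 4.6, 9.64, 14.68, 19.72]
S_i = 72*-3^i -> [72, -216, 648, -1944, 5832]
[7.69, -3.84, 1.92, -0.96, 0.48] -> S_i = 7.69*(-0.50)^i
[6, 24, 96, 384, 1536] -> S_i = 6*4^i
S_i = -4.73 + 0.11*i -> [-4.73, -4.62, -4.51, -4.4, -4.29]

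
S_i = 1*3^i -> [1, 3, 9, 27, 81]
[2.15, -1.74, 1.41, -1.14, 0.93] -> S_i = 2.15*(-0.81)^i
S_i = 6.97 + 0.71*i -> [6.97, 7.68, 8.39, 9.1, 9.81]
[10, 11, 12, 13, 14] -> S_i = 10 + 1*i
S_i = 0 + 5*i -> [0, 5, 10, 15, 20]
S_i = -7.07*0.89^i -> [-7.07, -6.29, -5.6, -4.98, -4.44]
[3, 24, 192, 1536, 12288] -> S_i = 3*8^i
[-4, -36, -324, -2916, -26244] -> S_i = -4*9^i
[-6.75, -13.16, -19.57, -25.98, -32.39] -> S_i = -6.75 + -6.41*i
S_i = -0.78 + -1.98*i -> [-0.78, -2.76, -4.74, -6.72, -8.7]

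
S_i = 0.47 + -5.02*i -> [0.47, -4.55, -9.57, -14.59, -19.61]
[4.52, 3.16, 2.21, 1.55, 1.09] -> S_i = 4.52*0.70^i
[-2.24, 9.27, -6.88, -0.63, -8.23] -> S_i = Random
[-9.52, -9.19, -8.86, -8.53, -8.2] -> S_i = -9.52 + 0.33*i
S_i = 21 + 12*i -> [21, 33, 45, 57, 69]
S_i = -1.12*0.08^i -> [-1.12, -0.09, -0.01, -0.0, -0.0]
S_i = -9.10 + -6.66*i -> [-9.1, -15.76, -22.42, -29.08, -35.74]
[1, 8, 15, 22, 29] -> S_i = 1 + 7*i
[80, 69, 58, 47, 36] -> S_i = 80 + -11*i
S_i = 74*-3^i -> [74, -222, 666, -1998, 5994]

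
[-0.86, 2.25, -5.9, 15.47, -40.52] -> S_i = -0.86*(-2.62)^i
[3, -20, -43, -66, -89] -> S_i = 3 + -23*i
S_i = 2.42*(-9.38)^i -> [2.42, -22.7, 212.92, -1997.21, 18733.84]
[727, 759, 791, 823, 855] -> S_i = 727 + 32*i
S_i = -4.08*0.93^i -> [-4.08, -3.79, -3.53, -3.28, -3.05]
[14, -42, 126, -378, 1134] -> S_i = 14*-3^i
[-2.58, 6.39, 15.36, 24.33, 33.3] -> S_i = -2.58 + 8.97*i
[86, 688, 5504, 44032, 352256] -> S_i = 86*8^i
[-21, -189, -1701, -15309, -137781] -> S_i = -21*9^i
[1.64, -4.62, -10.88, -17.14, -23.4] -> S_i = 1.64 + -6.26*i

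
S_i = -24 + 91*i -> [-24, 67, 158, 249, 340]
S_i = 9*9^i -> [9, 81, 729, 6561, 59049]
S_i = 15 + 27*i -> [15, 42, 69, 96, 123]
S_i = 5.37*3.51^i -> [5.37, 18.85, 66.16, 232.22, 815.08]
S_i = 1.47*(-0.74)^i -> [1.47, -1.09, 0.8, -0.6, 0.44]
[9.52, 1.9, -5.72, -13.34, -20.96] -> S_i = 9.52 + -7.62*i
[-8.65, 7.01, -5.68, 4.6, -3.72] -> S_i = -8.65*(-0.81)^i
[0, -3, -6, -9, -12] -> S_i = 0 + -3*i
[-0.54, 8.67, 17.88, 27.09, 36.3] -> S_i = -0.54 + 9.21*i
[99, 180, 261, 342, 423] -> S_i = 99 + 81*i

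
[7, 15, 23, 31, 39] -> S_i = 7 + 8*i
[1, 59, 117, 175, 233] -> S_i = 1 + 58*i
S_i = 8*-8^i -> [8, -64, 512, -4096, 32768]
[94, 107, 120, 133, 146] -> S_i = 94 + 13*i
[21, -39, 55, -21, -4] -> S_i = Random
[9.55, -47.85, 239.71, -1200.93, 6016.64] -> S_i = 9.55*(-5.01)^i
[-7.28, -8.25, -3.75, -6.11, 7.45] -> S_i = Random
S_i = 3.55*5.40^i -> [3.55, 19.17, 103.52, 559.0, 3018.58]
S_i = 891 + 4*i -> [891, 895, 899, 903, 907]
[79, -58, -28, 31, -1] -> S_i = Random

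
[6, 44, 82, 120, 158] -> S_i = 6 + 38*i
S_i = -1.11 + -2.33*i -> [-1.11, -3.44, -5.77, -8.1, -10.43]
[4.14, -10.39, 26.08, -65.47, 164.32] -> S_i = 4.14*(-2.51)^i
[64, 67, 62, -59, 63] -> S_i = Random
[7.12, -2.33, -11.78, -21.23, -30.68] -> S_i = 7.12 + -9.45*i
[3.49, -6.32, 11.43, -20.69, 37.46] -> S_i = 3.49*(-1.81)^i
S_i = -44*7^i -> [-44, -308, -2156, -15092, -105644]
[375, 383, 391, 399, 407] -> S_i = 375 + 8*i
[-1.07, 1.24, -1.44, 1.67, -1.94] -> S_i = -1.07*(-1.16)^i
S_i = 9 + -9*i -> [9, 0, -9, -18, -27]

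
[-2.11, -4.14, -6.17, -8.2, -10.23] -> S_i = -2.11 + -2.03*i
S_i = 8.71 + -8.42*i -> [8.71, 0.29, -8.13, -16.55, -24.97]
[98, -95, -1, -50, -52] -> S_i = Random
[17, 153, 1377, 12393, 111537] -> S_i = 17*9^i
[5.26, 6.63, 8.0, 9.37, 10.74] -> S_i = 5.26 + 1.37*i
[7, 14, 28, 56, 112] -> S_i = 7*2^i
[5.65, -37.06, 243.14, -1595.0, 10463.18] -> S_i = 5.65*(-6.56)^i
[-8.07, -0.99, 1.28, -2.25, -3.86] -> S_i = Random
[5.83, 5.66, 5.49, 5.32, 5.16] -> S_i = 5.83*0.97^i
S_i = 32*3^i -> [32, 96, 288, 864, 2592]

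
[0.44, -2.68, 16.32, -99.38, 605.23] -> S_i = 0.44*(-6.09)^i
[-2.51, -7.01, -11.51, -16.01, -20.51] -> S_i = -2.51 + -4.50*i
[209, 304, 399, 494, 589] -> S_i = 209 + 95*i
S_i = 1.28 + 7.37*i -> [1.28, 8.65, 16.02, 23.39, 30.76]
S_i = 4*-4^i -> [4, -16, 64, -256, 1024]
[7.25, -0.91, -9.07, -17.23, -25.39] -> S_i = 7.25 + -8.16*i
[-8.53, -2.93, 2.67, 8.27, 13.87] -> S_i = -8.53 + 5.60*i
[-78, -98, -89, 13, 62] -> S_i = Random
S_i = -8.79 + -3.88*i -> [-8.79, -12.67, -16.55, -20.43, -24.31]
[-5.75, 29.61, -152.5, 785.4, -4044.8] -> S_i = -5.75*(-5.15)^i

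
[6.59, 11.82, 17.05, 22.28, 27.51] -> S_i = 6.59 + 5.23*i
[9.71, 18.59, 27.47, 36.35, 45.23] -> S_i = 9.71 + 8.88*i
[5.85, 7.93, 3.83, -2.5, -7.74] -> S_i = Random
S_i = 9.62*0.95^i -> [9.62, 9.14, 8.68, 8.25, 7.84]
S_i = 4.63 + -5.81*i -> [4.63, -1.18, -6.99, -12.8, -18.61]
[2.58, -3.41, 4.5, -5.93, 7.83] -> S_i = 2.58*(-1.32)^i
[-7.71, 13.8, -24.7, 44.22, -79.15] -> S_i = -7.71*(-1.79)^i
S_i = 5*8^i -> [5, 40, 320, 2560, 20480]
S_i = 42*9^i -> [42, 378, 3402, 30618, 275562]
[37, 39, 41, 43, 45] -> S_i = 37 + 2*i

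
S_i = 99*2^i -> [99, 198, 396, 792, 1584]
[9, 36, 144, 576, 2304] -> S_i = 9*4^i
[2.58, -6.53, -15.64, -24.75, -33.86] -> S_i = 2.58 + -9.11*i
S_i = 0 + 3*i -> [0, 3, 6, 9, 12]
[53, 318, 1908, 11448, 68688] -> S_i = 53*6^i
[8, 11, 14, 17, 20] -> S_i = 8 + 3*i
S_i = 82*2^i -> [82, 164, 328, 656, 1312]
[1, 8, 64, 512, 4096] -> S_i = 1*8^i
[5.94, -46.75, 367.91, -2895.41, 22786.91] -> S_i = 5.94*(-7.87)^i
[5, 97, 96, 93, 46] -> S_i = Random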